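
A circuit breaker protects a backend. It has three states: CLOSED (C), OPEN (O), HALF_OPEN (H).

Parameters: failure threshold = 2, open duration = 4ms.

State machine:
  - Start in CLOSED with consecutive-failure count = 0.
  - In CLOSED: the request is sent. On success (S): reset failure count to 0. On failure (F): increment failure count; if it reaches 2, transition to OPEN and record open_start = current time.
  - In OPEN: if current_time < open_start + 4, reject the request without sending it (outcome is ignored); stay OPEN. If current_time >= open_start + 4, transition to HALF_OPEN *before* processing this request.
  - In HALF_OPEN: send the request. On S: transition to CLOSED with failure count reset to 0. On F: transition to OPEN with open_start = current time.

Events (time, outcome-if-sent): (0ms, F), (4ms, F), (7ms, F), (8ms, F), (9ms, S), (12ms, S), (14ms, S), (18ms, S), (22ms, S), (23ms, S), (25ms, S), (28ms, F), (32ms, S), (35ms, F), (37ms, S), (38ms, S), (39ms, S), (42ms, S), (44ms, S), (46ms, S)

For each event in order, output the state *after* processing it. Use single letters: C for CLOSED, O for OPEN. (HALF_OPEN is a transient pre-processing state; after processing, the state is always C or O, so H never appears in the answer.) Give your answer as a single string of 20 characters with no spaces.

Answer: COOOOCCCCCCCCCCCCCCC

Derivation:
State after each event:
  event#1 t=0ms outcome=F: state=CLOSED
  event#2 t=4ms outcome=F: state=OPEN
  event#3 t=7ms outcome=F: state=OPEN
  event#4 t=8ms outcome=F: state=OPEN
  event#5 t=9ms outcome=S: state=OPEN
  event#6 t=12ms outcome=S: state=CLOSED
  event#7 t=14ms outcome=S: state=CLOSED
  event#8 t=18ms outcome=S: state=CLOSED
  event#9 t=22ms outcome=S: state=CLOSED
  event#10 t=23ms outcome=S: state=CLOSED
  event#11 t=25ms outcome=S: state=CLOSED
  event#12 t=28ms outcome=F: state=CLOSED
  event#13 t=32ms outcome=S: state=CLOSED
  event#14 t=35ms outcome=F: state=CLOSED
  event#15 t=37ms outcome=S: state=CLOSED
  event#16 t=38ms outcome=S: state=CLOSED
  event#17 t=39ms outcome=S: state=CLOSED
  event#18 t=42ms outcome=S: state=CLOSED
  event#19 t=44ms outcome=S: state=CLOSED
  event#20 t=46ms outcome=S: state=CLOSED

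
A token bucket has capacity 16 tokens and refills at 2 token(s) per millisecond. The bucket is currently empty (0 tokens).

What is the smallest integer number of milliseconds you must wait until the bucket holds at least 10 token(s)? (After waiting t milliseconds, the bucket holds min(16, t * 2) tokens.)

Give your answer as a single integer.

Answer: 5

Derivation:
Need t * 2 >= 10, so t >= 10/2.
Smallest integer t = ceil(10/2) = 5.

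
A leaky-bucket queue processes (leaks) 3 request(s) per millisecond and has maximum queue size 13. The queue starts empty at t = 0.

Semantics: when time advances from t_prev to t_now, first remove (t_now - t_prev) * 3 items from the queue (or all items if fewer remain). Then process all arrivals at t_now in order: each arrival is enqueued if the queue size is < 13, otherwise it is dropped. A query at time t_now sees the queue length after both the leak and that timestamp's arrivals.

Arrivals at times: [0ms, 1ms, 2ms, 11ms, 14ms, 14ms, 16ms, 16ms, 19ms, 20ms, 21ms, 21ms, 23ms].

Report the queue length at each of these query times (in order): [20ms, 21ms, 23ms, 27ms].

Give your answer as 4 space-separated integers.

Queue lengths at query times:
  query t=20ms: backlog = 1
  query t=21ms: backlog = 2
  query t=23ms: backlog = 1
  query t=27ms: backlog = 0

Answer: 1 2 1 0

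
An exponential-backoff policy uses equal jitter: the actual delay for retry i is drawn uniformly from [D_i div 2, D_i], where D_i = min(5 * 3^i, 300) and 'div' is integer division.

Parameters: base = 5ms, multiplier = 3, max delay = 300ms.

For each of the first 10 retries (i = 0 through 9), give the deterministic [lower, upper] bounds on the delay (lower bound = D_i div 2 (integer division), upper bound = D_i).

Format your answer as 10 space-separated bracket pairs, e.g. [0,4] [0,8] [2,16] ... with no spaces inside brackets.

Answer: [2,5] [7,15] [22,45] [67,135] [150,300] [150,300] [150,300] [150,300] [150,300] [150,300]

Derivation:
Computing bounds per retry:
  i=0: D_i=min(5*3^0,300)=5, bounds=[2,5]
  i=1: D_i=min(5*3^1,300)=15, bounds=[7,15]
  i=2: D_i=min(5*3^2,300)=45, bounds=[22,45]
  i=3: D_i=min(5*3^3,300)=135, bounds=[67,135]
  i=4: D_i=min(5*3^4,300)=300, bounds=[150,300]
  i=5: D_i=min(5*3^5,300)=300, bounds=[150,300]
  i=6: D_i=min(5*3^6,300)=300, bounds=[150,300]
  i=7: D_i=min(5*3^7,300)=300, bounds=[150,300]
  i=8: D_i=min(5*3^8,300)=300, bounds=[150,300]
  i=9: D_i=min(5*3^9,300)=300, bounds=[150,300]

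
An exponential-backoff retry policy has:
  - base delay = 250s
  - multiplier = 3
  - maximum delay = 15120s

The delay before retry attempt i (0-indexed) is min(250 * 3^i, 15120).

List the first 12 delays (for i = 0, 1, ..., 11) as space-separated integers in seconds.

Answer: 250 750 2250 6750 15120 15120 15120 15120 15120 15120 15120 15120

Derivation:
Computing each delay:
  i=0: min(250*3^0, 15120) = 250
  i=1: min(250*3^1, 15120) = 750
  i=2: min(250*3^2, 15120) = 2250
  i=3: min(250*3^3, 15120) = 6750
  i=4: min(250*3^4, 15120) = 15120
  i=5: min(250*3^5, 15120) = 15120
  i=6: min(250*3^6, 15120) = 15120
  i=7: min(250*3^7, 15120) = 15120
  i=8: min(250*3^8, 15120) = 15120
  i=9: min(250*3^9, 15120) = 15120
  i=10: min(250*3^10, 15120) = 15120
  i=11: min(250*3^11, 15120) = 15120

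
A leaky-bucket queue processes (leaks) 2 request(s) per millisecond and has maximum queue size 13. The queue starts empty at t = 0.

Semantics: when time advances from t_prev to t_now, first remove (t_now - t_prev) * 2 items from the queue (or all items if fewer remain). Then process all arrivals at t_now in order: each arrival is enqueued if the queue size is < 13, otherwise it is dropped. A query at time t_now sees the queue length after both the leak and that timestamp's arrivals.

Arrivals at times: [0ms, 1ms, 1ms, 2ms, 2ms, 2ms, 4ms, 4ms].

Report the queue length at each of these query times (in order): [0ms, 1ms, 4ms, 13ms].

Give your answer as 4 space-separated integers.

Queue lengths at query times:
  query t=0ms: backlog = 1
  query t=1ms: backlog = 2
  query t=4ms: backlog = 2
  query t=13ms: backlog = 0

Answer: 1 2 2 0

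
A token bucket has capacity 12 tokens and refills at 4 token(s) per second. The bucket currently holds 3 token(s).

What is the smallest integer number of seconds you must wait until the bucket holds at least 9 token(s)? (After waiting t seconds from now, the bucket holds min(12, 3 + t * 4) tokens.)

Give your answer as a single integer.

Need 3 + t * 4 >= 9, so t >= 6/4.
Smallest integer t = ceil(6/4) = 2.

Answer: 2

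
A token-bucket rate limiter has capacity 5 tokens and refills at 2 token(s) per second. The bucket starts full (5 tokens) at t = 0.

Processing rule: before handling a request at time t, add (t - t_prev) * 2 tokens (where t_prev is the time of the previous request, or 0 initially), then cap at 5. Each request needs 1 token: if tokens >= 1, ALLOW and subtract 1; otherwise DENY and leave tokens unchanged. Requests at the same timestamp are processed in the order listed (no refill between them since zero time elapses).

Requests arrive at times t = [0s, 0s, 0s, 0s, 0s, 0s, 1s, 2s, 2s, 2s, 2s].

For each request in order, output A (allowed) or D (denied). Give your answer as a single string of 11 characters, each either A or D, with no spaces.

Answer: AAAAADAAAAD

Derivation:
Simulating step by step:
  req#1 t=0s: ALLOW
  req#2 t=0s: ALLOW
  req#3 t=0s: ALLOW
  req#4 t=0s: ALLOW
  req#5 t=0s: ALLOW
  req#6 t=0s: DENY
  req#7 t=1s: ALLOW
  req#8 t=2s: ALLOW
  req#9 t=2s: ALLOW
  req#10 t=2s: ALLOW
  req#11 t=2s: DENY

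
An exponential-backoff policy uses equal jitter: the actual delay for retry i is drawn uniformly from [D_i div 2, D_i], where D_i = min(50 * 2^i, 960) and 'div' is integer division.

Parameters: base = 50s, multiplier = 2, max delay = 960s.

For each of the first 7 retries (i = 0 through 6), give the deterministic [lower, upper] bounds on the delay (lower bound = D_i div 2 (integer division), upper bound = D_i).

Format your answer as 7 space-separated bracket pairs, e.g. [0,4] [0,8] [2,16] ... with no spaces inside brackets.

Answer: [25,50] [50,100] [100,200] [200,400] [400,800] [480,960] [480,960]

Derivation:
Computing bounds per retry:
  i=0: D_i=min(50*2^0,960)=50, bounds=[25,50]
  i=1: D_i=min(50*2^1,960)=100, bounds=[50,100]
  i=2: D_i=min(50*2^2,960)=200, bounds=[100,200]
  i=3: D_i=min(50*2^3,960)=400, bounds=[200,400]
  i=4: D_i=min(50*2^4,960)=800, bounds=[400,800]
  i=5: D_i=min(50*2^5,960)=960, bounds=[480,960]
  i=6: D_i=min(50*2^6,960)=960, bounds=[480,960]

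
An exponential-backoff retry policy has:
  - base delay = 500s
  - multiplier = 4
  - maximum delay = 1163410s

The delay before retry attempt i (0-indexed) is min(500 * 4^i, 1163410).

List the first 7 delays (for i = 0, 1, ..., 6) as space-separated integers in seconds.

Answer: 500 2000 8000 32000 128000 512000 1163410

Derivation:
Computing each delay:
  i=0: min(500*4^0, 1163410) = 500
  i=1: min(500*4^1, 1163410) = 2000
  i=2: min(500*4^2, 1163410) = 8000
  i=3: min(500*4^3, 1163410) = 32000
  i=4: min(500*4^4, 1163410) = 128000
  i=5: min(500*4^5, 1163410) = 512000
  i=6: min(500*4^6, 1163410) = 1163410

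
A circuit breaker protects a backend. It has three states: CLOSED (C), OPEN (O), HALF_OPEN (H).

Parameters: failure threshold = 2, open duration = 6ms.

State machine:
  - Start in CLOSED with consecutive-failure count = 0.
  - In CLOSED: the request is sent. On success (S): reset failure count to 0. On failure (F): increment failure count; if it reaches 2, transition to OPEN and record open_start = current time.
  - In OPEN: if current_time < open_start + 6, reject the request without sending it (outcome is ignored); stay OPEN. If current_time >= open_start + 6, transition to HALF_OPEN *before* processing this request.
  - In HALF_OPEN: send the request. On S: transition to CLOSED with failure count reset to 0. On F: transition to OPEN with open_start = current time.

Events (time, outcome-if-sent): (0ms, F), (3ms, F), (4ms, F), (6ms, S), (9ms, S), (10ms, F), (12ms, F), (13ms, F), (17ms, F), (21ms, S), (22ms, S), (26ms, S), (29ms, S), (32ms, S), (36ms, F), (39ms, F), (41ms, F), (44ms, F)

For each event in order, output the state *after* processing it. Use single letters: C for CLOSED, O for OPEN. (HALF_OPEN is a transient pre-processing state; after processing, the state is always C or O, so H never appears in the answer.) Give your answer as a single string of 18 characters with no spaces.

Answer: COOOCCOOOCCCCCCOOO

Derivation:
State after each event:
  event#1 t=0ms outcome=F: state=CLOSED
  event#2 t=3ms outcome=F: state=OPEN
  event#3 t=4ms outcome=F: state=OPEN
  event#4 t=6ms outcome=S: state=OPEN
  event#5 t=9ms outcome=S: state=CLOSED
  event#6 t=10ms outcome=F: state=CLOSED
  event#7 t=12ms outcome=F: state=OPEN
  event#8 t=13ms outcome=F: state=OPEN
  event#9 t=17ms outcome=F: state=OPEN
  event#10 t=21ms outcome=S: state=CLOSED
  event#11 t=22ms outcome=S: state=CLOSED
  event#12 t=26ms outcome=S: state=CLOSED
  event#13 t=29ms outcome=S: state=CLOSED
  event#14 t=32ms outcome=S: state=CLOSED
  event#15 t=36ms outcome=F: state=CLOSED
  event#16 t=39ms outcome=F: state=OPEN
  event#17 t=41ms outcome=F: state=OPEN
  event#18 t=44ms outcome=F: state=OPEN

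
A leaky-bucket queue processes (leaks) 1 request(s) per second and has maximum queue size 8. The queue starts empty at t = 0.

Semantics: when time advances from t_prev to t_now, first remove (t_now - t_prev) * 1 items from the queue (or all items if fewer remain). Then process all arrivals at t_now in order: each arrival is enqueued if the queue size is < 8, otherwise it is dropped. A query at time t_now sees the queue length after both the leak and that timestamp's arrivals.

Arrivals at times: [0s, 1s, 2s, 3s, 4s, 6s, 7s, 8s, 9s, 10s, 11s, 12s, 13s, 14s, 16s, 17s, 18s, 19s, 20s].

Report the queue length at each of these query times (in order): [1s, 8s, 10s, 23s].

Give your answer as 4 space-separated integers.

Queue lengths at query times:
  query t=1s: backlog = 1
  query t=8s: backlog = 1
  query t=10s: backlog = 1
  query t=23s: backlog = 0

Answer: 1 1 1 0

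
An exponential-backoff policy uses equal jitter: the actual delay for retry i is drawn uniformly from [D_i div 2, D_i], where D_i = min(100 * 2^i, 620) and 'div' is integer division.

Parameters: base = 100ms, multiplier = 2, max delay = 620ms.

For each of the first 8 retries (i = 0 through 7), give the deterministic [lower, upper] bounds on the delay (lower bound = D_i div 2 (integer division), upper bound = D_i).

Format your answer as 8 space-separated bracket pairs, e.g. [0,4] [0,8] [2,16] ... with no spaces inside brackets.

Computing bounds per retry:
  i=0: D_i=min(100*2^0,620)=100, bounds=[50,100]
  i=1: D_i=min(100*2^1,620)=200, bounds=[100,200]
  i=2: D_i=min(100*2^2,620)=400, bounds=[200,400]
  i=3: D_i=min(100*2^3,620)=620, bounds=[310,620]
  i=4: D_i=min(100*2^4,620)=620, bounds=[310,620]
  i=5: D_i=min(100*2^5,620)=620, bounds=[310,620]
  i=6: D_i=min(100*2^6,620)=620, bounds=[310,620]
  i=7: D_i=min(100*2^7,620)=620, bounds=[310,620]

Answer: [50,100] [100,200] [200,400] [310,620] [310,620] [310,620] [310,620] [310,620]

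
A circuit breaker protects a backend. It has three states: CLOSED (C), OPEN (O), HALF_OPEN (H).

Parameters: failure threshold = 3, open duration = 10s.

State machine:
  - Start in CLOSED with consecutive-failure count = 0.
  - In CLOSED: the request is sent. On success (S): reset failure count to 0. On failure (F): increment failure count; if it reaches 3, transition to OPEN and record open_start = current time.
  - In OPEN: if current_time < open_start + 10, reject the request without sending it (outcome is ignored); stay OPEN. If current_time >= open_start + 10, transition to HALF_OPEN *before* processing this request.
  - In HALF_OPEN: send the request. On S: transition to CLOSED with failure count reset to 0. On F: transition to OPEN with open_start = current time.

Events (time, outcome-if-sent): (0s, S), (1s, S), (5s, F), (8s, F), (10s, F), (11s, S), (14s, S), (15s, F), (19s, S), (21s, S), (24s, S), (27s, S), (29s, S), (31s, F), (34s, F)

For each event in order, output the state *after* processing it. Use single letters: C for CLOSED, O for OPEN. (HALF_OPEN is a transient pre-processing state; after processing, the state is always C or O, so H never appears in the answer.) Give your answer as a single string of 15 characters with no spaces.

Answer: CCCCOOOOOCCCCCC

Derivation:
State after each event:
  event#1 t=0s outcome=S: state=CLOSED
  event#2 t=1s outcome=S: state=CLOSED
  event#3 t=5s outcome=F: state=CLOSED
  event#4 t=8s outcome=F: state=CLOSED
  event#5 t=10s outcome=F: state=OPEN
  event#6 t=11s outcome=S: state=OPEN
  event#7 t=14s outcome=S: state=OPEN
  event#8 t=15s outcome=F: state=OPEN
  event#9 t=19s outcome=S: state=OPEN
  event#10 t=21s outcome=S: state=CLOSED
  event#11 t=24s outcome=S: state=CLOSED
  event#12 t=27s outcome=S: state=CLOSED
  event#13 t=29s outcome=S: state=CLOSED
  event#14 t=31s outcome=F: state=CLOSED
  event#15 t=34s outcome=F: state=CLOSED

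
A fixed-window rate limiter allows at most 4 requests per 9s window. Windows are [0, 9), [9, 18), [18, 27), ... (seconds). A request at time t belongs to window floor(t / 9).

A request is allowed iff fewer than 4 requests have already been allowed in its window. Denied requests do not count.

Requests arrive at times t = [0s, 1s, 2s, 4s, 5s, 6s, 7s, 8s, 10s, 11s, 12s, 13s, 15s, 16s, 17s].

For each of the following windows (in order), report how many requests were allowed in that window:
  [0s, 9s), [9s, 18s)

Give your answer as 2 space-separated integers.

Answer: 4 4

Derivation:
Processing requests:
  req#1 t=0s (window 0): ALLOW
  req#2 t=1s (window 0): ALLOW
  req#3 t=2s (window 0): ALLOW
  req#4 t=4s (window 0): ALLOW
  req#5 t=5s (window 0): DENY
  req#6 t=6s (window 0): DENY
  req#7 t=7s (window 0): DENY
  req#8 t=8s (window 0): DENY
  req#9 t=10s (window 1): ALLOW
  req#10 t=11s (window 1): ALLOW
  req#11 t=12s (window 1): ALLOW
  req#12 t=13s (window 1): ALLOW
  req#13 t=15s (window 1): DENY
  req#14 t=16s (window 1): DENY
  req#15 t=17s (window 1): DENY

Allowed counts by window: 4 4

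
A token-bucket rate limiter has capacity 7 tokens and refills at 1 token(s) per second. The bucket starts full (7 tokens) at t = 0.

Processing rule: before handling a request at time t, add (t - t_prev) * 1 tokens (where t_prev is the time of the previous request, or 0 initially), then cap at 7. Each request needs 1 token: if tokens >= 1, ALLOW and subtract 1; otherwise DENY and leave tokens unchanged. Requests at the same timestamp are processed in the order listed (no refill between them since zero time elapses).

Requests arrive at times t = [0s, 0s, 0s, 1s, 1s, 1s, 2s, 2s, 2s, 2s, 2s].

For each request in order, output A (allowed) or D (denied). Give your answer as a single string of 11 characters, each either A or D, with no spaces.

Simulating step by step:
  req#1 t=0s: ALLOW
  req#2 t=0s: ALLOW
  req#3 t=0s: ALLOW
  req#4 t=1s: ALLOW
  req#5 t=1s: ALLOW
  req#6 t=1s: ALLOW
  req#7 t=2s: ALLOW
  req#8 t=2s: ALLOW
  req#9 t=2s: ALLOW
  req#10 t=2s: DENY
  req#11 t=2s: DENY

Answer: AAAAAAAAADD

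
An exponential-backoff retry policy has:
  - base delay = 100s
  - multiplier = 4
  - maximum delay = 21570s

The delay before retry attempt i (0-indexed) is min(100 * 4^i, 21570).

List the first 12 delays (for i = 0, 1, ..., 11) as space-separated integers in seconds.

Answer: 100 400 1600 6400 21570 21570 21570 21570 21570 21570 21570 21570

Derivation:
Computing each delay:
  i=0: min(100*4^0, 21570) = 100
  i=1: min(100*4^1, 21570) = 400
  i=2: min(100*4^2, 21570) = 1600
  i=3: min(100*4^3, 21570) = 6400
  i=4: min(100*4^4, 21570) = 21570
  i=5: min(100*4^5, 21570) = 21570
  i=6: min(100*4^6, 21570) = 21570
  i=7: min(100*4^7, 21570) = 21570
  i=8: min(100*4^8, 21570) = 21570
  i=9: min(100*4^9, 21570) = 21570
  i=10: min(100*4^10, 21570) = 21570
  i=11: min(100*4^11, 21570) = 21570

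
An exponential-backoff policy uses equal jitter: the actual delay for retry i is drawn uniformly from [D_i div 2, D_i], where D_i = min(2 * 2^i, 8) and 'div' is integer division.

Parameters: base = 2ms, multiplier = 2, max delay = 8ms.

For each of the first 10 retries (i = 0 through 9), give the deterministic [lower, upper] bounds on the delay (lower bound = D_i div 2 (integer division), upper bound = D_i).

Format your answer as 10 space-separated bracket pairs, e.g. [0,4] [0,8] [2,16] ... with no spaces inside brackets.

Answer: [1,2] [2,4] [4,8] [4,8] [4,8] [4,8] [4,8] [4,8] [4,8] [4,8]

Derivation:
Computing bounds per retry:
  i=0: D_i=min(2*2^0,8)=2, bounds=[1,2]
  i=1: D_i=min(2*2^1,8)=4, bounds=[2,4]
  i=2: D_i=min(2*2^2,8)=8, bounds=[4,8]
  i=3: D_i=min(2*2^3,8)=8, bounds=[4,8]
  i=4: D_i=min(2*2^4,8)=8, bounds=[4,8]
  i=5: D_i=min(2*2^5,8)=8, bounds=[4,8]
  i=6: D_i=min(2*2^6,8)=8, bounds=[4,8]
  i=7: D_i=min(2*2^7,8)=8, bounds=[4,8]
  i=8: D_i=min(2*2^8,8)=8, bounds=[4,8]
  i=9: D_i=min(2*2^9,8)=8, bounds=[4,8]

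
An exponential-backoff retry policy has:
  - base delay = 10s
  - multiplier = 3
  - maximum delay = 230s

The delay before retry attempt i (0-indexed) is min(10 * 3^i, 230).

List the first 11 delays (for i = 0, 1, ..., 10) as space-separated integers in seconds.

Computing each delay:
  i=0: min(10*3^0, 230) = 10
  i=1: min(10*3^1, 230) = 30
  i=2: min(10*3^2, 230) = 90
  i=3: min(10*3^3, 230) = 230
  i=4: min(10*3^4, 230) = 230
  i=5: min(10*3^5, 230) = 230
  i=6: min(10*3^6, 230) = 230
  i=7: min(10*3^7, 230) = 230
  i=8: min(10*3^8, 230) = 230
  i=9: min(10*3^9, 230) = 230
  i=10: min(10*3^10, 230) = 230

Answer: 10 30 90 230 230 230 230 230 230 230 230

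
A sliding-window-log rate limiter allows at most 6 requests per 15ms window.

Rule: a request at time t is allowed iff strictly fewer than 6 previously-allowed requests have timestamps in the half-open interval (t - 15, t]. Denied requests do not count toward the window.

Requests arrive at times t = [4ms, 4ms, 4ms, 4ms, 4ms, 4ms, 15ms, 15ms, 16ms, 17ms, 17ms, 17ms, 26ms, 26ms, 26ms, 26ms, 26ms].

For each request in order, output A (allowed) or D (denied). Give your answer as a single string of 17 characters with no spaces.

Tracking allowed requests in the window:
  req#1 t=4ms: ALLOW
  req#2 t=4ms: ALLOW
  req#3 t=4ms: ALLOW
  req#4 t=4ms: ALLOW
  req#5 t=4ms: ALLOW
  req#6 t=4ms: ALLOW
  req#7 t=15ms: DENY
  req#8 t=15ms: DENY
  req#9 t=16ms: DENY
  req#10 t=17ms: DENY
  req#11 t=17ms: DENY
  req#12 t=17ms: DENY
  req#13 t=26ms: ALLOW
  req#14 t=26ms: ALLOW
  req#15 t=26ms: ALLOW
  req#16 t=26ms: ALLOW
  req#17 t=26ms: ALLOW

Answer: AAAAAADDDDDDAAAAA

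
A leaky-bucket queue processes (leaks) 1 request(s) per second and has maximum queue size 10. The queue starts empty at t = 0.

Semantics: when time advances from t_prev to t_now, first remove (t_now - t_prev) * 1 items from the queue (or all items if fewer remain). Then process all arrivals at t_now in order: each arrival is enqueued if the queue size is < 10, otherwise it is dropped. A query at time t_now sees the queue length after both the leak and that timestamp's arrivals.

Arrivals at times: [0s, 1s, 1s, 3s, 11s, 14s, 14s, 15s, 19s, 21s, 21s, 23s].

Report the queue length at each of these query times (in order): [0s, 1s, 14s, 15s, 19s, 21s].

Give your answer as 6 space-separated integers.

Queue lengths at query times:
  query t=0s: backlog = 1
  query t=1s: backlog = 2
  query t=14s: backlog = 2
  query t=15s: backlog = 2
  query t=19s: backlog = 1
  query t=21s: backlog = 2

Answer: 1 2 2 2 1 2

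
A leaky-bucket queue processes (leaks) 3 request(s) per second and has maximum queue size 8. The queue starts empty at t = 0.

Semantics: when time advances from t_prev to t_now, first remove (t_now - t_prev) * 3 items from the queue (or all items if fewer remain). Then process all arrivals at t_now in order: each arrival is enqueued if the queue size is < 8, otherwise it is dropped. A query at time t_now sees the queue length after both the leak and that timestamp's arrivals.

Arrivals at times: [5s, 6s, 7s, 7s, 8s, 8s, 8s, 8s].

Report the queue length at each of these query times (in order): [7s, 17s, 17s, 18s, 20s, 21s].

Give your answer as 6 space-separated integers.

Answer: 2 0 0 0 0 0

Derivation:
Queue lengths at query times:
  query t=7s: backlog = 2
  query t=17s: backlog = 0
  query t=17s: backlog = 0
  query t=18s: backlog = 0
  query t=20s: backlog = 0
  query t=21s: backlog = 0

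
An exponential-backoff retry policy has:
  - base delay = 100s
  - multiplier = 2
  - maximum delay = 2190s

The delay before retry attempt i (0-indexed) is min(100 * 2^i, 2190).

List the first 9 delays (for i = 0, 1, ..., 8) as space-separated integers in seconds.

Computing each delay:
  i=0: min(100*2^0, 2190) = 100
  i=1: min(100*2^1, 2190) = 200
  i=2: min(100*2^2, 2190) = 400
  i=3: min(100*2^3, 2190) = 800
  i=4: min(100*2^4, 2190) = 1600
  i=5: min(100*2^5, 2190) = 2190
  i=6: min(100*2^6, 2190) = 2190
  i=7: min(100*2^7, 2190) = 2190
  i=8: min(100*2^8, 2190) = 2190

Answer: 100 200 400 800 1600 2190 2190 2190 2190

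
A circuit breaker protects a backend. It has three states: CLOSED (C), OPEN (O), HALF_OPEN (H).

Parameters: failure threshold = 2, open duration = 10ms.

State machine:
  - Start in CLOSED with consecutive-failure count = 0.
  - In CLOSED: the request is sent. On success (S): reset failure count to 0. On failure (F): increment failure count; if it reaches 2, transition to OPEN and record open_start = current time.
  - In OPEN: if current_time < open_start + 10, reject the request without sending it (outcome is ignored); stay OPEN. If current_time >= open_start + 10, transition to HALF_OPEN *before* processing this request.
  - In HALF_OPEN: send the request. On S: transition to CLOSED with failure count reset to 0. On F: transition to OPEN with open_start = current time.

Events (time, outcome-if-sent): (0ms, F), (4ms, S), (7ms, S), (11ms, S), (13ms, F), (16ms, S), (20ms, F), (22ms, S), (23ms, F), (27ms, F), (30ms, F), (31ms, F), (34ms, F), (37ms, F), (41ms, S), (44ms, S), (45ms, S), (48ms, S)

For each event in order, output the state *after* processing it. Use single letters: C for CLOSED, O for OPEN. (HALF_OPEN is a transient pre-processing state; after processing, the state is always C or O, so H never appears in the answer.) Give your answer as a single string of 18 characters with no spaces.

Answer: CCCCCCCCCOOOOOOOOC

Derivation:
State after each event:
  event#1 t=0ms outcome=F: state=CLOSED
  event#2 t=4ms outcome=S: state=CLOSED
  event#3 t=7ms outcome=S: state=CLOSED
  event#4 t=11ms outcome=S: state=CLOSED
  event#5 t=13ms outcome=F: state=CLOSED
  event#6 t=16ms outcome=S: state=CLOSED
  event#7 t=20ms outcome=F: state=CLOSED
  event#8 t=22ms outcome=S: state=CLOSED
  event#9 t=23ms outcome=F: state=CLOSED
  event#10 t=27ms outcome=F: state=OPEN
  event#11 t=30ms outcome=F: state=OPEN
  event#12 t=31ms outcome=F: state=OPEN
  event#13 t=34ms outcome=F: state=OPEN
  event#14 t=37ms outcome=F: state=OPEN
  event#15 t=41ms outcome=S: state=OPEN
  event#16 t=44ms outcome=S: state=OPEN
  event#17 t=45ms outcome=S: state=OPEN
  event#18 t=48ms outcome=S: state=CLOSED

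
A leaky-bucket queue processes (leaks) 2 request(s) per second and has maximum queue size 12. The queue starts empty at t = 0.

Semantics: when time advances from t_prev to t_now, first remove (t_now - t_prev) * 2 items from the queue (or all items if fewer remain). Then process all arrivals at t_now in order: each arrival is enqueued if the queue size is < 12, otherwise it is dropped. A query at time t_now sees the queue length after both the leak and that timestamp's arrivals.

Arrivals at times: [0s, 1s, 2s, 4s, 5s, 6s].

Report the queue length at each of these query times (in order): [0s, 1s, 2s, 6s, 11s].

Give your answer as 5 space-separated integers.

Answer: 1 1 1 1 0

Derivation:
Queue lengths at query times:
  query t=0s: backlog = 1
  query t=1s: backlog = 1
  query t=2s: backlog = 1
  query t=6s: backlog = 1
  query t=11s: backlog = 0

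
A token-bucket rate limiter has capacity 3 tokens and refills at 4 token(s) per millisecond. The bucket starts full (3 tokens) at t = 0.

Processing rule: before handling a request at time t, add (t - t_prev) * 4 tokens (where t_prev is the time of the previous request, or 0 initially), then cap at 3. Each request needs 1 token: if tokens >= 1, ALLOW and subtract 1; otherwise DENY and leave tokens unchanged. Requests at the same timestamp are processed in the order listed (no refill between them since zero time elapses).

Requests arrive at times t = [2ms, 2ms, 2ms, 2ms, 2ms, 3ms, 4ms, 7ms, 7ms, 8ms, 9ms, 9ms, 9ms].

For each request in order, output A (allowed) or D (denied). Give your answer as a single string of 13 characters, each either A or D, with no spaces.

Answer: AAADDAAAAAAAA

Derivation:
Simulating step by step:
  req#1 t=2ms: ALLOW
  req#2 t=2ms: ALLOW
  req#3 t=2ms: ALLOW
  req#4 t=2ms: DENY
  req#5 t=2ms: DENY
  req#6 t=3ms: ALLOW
  req#7 t=4ms: ALLOW
  req#8 t=7ms: ALLOW
  req#9 t=7ms: ALLOW
  req#10 t=8ms: ALLOW
  req#11 t=9ms: ALLOW
  req#12 t=9ms: ALLOW
  req#13 t=9ms: ALLOW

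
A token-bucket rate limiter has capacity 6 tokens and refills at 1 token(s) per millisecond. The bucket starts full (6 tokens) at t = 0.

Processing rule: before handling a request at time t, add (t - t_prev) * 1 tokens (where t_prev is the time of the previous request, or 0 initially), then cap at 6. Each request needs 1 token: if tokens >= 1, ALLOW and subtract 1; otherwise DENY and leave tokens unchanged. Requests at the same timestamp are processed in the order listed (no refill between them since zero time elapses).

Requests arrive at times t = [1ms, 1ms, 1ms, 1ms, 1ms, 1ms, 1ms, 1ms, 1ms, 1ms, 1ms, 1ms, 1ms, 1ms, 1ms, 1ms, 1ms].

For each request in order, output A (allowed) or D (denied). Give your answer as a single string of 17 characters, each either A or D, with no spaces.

Answer: AAAAAADDDDDDDDDDD

Derivation:
Simulating step by step:
  req#1 t=1ms: ALLOW
  req#2 t=1ms: ALLOW
  req#3 t=1ms: ALLOW
  req#4 t=1ms: ALLOW
  req#5 t=1ms: ALLOW
  req#6 t=1ms: ALLOW
  req#7 t=1ms: DENY
  req#8 t=1ms: DENY
  req#9 t=1ms: DENY
  req#10 t=1ms: DENY
  req#11 t=1ms: DENY
  req#12 t=1ms: DENY
  req#13 t=1ms: DENY
  req#14 t=1ms: DENY
  req#15 t=1ms: DENY
  req#16 t=1ms: DENY
  req#17 t=1ms: DENY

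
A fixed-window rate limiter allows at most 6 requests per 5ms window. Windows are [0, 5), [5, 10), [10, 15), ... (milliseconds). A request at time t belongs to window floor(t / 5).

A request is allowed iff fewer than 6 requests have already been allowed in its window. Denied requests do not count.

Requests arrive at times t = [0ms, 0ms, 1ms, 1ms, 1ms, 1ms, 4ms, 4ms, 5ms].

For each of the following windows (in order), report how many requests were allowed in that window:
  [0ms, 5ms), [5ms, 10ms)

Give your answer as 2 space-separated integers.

Answer: 6 1

Derivation:
Processing requests:
  req#1 t=0ms (window 0): ALLOW
  req#2 t=0ms (window 0): ALLOW
  req#3 t=1ms (window 0): ALLOW
  req#4 t=1ms (window 0): ALLOW
  req#5 t=1ms (window 0): ALLOW
  req#6 t=1ms (window 0): ALLOW
  req#7 t=4ms (window 0): DENY
  req#8 t=4ms (window 0): DENY
  req#9 t=5ms (window 1): ALLOW

Allowed counts by window: 6 1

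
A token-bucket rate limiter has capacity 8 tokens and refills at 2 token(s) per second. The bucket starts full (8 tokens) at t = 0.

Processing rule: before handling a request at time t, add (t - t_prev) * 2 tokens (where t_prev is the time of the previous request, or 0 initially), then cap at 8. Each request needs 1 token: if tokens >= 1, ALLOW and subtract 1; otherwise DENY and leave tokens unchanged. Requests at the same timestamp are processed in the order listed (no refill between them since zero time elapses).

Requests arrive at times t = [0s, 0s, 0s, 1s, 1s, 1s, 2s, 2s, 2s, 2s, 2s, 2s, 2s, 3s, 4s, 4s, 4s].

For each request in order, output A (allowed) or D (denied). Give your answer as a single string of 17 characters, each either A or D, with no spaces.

Simulating step by step:
  req#1 t=0s: ALLOW
  req#2 t=0s: ALLOW
  req#3 t=0s: ALLOW
  req#4 t=1s: ALLOW
  req#5 t=1s: ALLOW
  req#6 t=1s: ALLOW
  req#7 t=2s: ALLOW
  req#8 t=2s: ALLOW
  req#9 t=2s: ALLOW
  req#10 t=2s: ALLOW
  req#11 t=2s: ALLOW
  req#12 t=2s: ALLOW
  req#13 t=2s: DENY
  req#14 t=3s: ALLOW
  req#15 t=4s: ALLOW
  req#16 t=4s: ALLOW
  req#17 t=4s: ALLOW

Answer: AAAAAAAAAAAADAAAA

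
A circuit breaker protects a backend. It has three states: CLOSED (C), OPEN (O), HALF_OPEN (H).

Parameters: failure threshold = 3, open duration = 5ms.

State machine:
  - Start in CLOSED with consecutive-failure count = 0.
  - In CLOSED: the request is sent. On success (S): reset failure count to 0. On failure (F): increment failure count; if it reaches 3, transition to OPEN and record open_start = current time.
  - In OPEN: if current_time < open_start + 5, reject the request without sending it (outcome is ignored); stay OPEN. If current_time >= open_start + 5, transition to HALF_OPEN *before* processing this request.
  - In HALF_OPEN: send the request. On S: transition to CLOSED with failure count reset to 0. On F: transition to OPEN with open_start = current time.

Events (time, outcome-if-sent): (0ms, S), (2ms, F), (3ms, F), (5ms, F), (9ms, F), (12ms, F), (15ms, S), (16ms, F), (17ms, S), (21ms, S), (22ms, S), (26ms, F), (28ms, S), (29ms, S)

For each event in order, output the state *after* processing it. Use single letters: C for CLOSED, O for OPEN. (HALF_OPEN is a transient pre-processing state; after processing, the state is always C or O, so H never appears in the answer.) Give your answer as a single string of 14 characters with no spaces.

State after each event:
  event#1 t=0ms outcome=S: state=CLOSED
  event#2 t=2ms outcome=F: state=CLOSED
  event#3 t=3ms outcome=F: state=CLOSED
  event#4 t=5ms outcome=F: state=OPEN
  event#5 t=9ms outcome=F: state=OPEN
  event#6 t=12ms outcome=F: state=OPEN
  event#7 t=15ms outcome=S: state=OPEN
  event#8 t=16ms outcome=F: state=OPEN
  event#9 t=17ms outcome=S: state=CLOSED
  event#10 t=21ms outcome=S: state=CLOSED
  event#11 t=22ms outcome=S: state=CLOSED
  event#12 t=26ms outcome=F: state=CLOSED
  event#13 t=28ms outcome=S: state=CLOSED
  event#14 t=29ms outcome=S: state=CLOSED

Answer: CCCOOOOOCCCCCC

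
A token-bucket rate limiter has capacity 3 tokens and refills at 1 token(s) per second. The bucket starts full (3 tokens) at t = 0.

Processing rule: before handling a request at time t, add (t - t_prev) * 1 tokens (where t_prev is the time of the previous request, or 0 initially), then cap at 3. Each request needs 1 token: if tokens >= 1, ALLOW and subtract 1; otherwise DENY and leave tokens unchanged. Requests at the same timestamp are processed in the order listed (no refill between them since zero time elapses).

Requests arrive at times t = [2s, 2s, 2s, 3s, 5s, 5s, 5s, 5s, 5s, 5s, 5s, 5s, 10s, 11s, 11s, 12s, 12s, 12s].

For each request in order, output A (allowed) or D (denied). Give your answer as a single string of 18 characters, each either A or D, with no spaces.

Answer: AAAAAADDDDDDAAAAAD

Derivation:
Simulating step by step:
  req#1 t=2s: ALLOW
  req#2 t=2s: ALLOW
  req#3 t=2s: ALLOW
  req#4 t=3s: ALLOW
  req#5 t=5s: ALLOW
  req#6 t=5s: ALLOW
  req#7 t=5s: DENY
  req#8 t=5s: DENY
  req#9 t=5s: DENY
  req#10 t=5s: DENY
  req#11 t=5s: DENY
  req#12 t=5s: DENY
  req#13 t=10s: ALLOW
  req#14 t=11s: ALLOW
  req#15 t=11s: ALLOW
  req#16 t=12s: ALLOW
  req#17 t=12s: ALLOW
  req#18 t=12s: DENY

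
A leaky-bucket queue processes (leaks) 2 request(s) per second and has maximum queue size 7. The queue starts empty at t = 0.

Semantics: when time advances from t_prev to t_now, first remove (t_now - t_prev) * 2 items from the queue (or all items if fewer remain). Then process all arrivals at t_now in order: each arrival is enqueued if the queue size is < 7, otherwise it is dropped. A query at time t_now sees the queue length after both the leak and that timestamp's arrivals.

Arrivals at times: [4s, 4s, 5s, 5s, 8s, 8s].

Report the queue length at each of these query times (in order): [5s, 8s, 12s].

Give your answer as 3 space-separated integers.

Queue lengths at query times:
  query t=5s: backlog = 2
  query t=8s: backlog = 2
  query t=12s: backlog = 0

Answer: 2 2 0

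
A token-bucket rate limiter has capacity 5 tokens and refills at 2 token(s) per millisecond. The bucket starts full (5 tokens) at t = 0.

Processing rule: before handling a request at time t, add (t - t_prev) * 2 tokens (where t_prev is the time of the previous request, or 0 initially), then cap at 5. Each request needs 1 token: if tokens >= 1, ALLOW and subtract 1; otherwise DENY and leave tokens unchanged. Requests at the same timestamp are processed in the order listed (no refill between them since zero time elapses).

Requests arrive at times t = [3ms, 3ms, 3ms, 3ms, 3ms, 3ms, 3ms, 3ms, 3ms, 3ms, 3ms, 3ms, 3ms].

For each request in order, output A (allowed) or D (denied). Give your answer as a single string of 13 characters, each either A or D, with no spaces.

Answer: AAAAADDDDDDDD

Derivation:
Simulating step by step:
  req#1 t=3ms: ALLOW
  req#2 t=3ms: ALLOW
  req#3 t=3ms: ALLOW
  req#4 t=3ms: ALLOW
  req#5 t=3ms: ALLOW
  req#6 t=3ms: DENY
  req#7 t=3ms: DENY
  req#8 t=3ms: DENY
  req#9 t=3ms: DENY
  req#10 t=3ms: DENY
  req#11 t=3ms: DENY
  req#12 t=3ms: DENY
  req#13 t=3ms: DENY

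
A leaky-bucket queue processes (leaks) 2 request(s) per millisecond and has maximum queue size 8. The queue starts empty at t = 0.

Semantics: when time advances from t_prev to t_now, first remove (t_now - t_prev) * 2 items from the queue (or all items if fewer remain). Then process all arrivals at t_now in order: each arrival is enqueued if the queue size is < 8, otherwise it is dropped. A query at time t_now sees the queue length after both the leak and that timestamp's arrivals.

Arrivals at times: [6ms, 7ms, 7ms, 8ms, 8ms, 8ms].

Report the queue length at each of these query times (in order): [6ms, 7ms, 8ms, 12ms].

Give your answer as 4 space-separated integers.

Queue lengths at query times:
  query t=6ms: backlog = 1
  query t=7ms: backlog = 2
  query t=8ms: backlog = 3
  query t=12ms: backlog = 0

Answer: 1 2 3 0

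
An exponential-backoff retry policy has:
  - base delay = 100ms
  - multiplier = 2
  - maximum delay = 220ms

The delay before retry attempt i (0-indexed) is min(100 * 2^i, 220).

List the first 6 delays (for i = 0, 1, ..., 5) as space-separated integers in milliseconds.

Computing each delay:
  i=0: min(100*2^0, 220) = 100
  i=1: min(100*2^1, 220) = 200
  i=2: min(100*2^2, 220) = 220
  i=3: min(100*2^3, 220) = 220
  i=4: min(100*2^4, 220) = 220
  i=5: min(100*2^5, 220) = 220

Answer: 100 200 220 220 220 220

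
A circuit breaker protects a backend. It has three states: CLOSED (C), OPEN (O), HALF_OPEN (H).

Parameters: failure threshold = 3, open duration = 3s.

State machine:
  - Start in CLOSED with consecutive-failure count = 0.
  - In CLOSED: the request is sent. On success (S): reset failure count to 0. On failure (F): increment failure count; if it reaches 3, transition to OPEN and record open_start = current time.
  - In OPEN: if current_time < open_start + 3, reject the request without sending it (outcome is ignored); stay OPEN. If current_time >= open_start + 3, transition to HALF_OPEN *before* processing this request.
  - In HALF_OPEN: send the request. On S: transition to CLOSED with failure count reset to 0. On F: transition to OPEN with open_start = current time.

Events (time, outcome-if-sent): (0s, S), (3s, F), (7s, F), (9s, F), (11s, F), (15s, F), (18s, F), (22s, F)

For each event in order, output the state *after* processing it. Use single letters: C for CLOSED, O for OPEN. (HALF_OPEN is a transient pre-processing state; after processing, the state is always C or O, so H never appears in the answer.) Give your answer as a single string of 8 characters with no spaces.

State after each event:
  event#1 t=0s outcome=S: state=CLOSED
  event#2 t=3s outcome=F: state=CLOSED
  event#3 t=7s outcome=F: state=CLOSED
  event#4 t=9s outcome=F: state=OPEN
  event#5 t=11s outcome=F: state=OPEN
  event#6 t=15s outcome=F: state=OPEN
  event#7 t=18s outcome=F: state=OPEN
  event#8 t=22s outcome=F: state=OPEN

Answer: CCCOOOOO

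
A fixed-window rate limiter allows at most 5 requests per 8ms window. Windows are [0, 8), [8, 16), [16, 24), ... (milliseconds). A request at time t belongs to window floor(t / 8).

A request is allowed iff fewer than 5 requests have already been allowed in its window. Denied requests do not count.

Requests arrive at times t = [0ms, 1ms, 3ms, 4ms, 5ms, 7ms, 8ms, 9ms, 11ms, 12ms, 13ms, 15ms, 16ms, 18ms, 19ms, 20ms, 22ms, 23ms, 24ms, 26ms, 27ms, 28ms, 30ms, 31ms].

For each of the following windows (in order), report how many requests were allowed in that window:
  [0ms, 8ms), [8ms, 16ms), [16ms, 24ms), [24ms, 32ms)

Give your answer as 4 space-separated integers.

Processing requests:
  req#1 t=0ms (window 0): ALLOW
  req#2 t=1ms (window 0): ALLOW
  req#3 t=3ms (window 0): ALLOW
  req#4 t=4ms (window 0): ALLOW
  req#5 t=5ms (window 0): ALLOW
  req#6 t=7ms (window 0): DENY
  req#7 t=8ms (window 1): ALLOW
  req#8 t=9ms (window 1): ALLOW
  req#9 t=11ms (window 1): ALLOW
  req#10 t=12ms (window 1): ALLOW
  req#11 t=13ms (window 1): ALLOW
  req#12 t=15ms (window 1): DENY
  req#13 t=16ms (window 2): ALLOW
  req#14 t=18ms (window 2): ALLOW
  req#15 t=19ms (window 2): ALLOW
  req#16 t=20ms (window 2): ALLOW
  req#17 t=22ms (window 2): ALLOW
  req#18 t=23ms (window 2): DENY
  req#19 t=24ms (window 3): ALLOW
  req#20 t=26ms (window 3): ALLOW
  req#21 t=27ms (window 3): ALLOW
  req#22 t=28ms (window 3): ALLOW
  req#23 t=30ms (window 3): ALLOW
  req#24 t=31ms (window 3): DENY

Allowed counts by window: 5 5 5 5

Answer: 5 5 5 5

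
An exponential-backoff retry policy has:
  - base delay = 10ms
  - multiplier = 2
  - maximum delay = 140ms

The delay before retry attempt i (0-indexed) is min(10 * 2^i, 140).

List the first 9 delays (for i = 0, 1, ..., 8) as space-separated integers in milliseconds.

Answer: 10 20 40 80 140 140 140 140 140

Derivation:
Computing each delay:
  i=0: min(10*2^0, 140) = 10
  i=1: min(10*2^1, 140) = 20
  i=2: min(10*2^2, 140) = 40
  i=3: min(10*2^3, 140) = 80
  i=4: min(10*2^4, 140) = 140
  i=5: min(10*2^5, 140) = 140
  i=6: min(10*2^6, 140) = 140
  i=7: min(10*2^7, 140) = 140
  i=8: min(10*2^8, 140) = 140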